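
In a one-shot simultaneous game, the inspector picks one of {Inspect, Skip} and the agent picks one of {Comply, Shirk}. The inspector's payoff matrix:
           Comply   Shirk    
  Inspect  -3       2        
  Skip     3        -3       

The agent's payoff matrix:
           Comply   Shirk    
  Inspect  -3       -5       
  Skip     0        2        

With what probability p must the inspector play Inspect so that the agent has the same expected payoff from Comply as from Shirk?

For the agent to be willing to mix, the agent must be indifferent between Comply and Shirk, which pins down the inspector's mix.
  the agent's payoff to Comply: p·(-3) + (1−p)·0 = -3p
  the agent's payoff to Shirk: p·(-5) + (1−p)·2 = -7p + 2
  -3p = -7p + 2  ⇒  4p = 2  ⇒  p = 1/2.

p = 1/2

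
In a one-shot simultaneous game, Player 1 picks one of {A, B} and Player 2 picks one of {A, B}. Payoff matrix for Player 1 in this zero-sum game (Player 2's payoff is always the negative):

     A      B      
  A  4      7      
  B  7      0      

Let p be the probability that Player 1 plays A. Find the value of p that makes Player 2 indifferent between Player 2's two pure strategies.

p = 7/10

In a mixed equilibrium Player 2 is indifferent between A and B; this condition fixes p.
  Player 2's payoff from A: p·(-4) + (1−p)·(-7) = 3p - 7
  Player 2's payoff from B: p·(-7) + (1−p)·0 = -7p
  3p - 7 = -7p  ⇒  10p = 7  ⇒  p = 7/10.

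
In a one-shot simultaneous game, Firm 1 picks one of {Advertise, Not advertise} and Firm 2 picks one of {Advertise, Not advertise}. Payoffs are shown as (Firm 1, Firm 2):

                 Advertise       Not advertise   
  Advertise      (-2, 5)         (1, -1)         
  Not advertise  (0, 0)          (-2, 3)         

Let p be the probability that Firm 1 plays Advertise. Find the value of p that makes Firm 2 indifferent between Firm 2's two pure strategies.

For Firm 2 to be willing to mix, Firm 2 must be indifferent between Advertise and Not advertise, which pins down Firm 1's mix.
  Firm 2's expected payoff from Advertise: p·5 + (1−p)·0 = 5p
  Firm 2's expected payoff from Not advertise: p·(-1) + (1−p)·3 = -4p + 3
  5p = -4p + 3  ⇒  9p = 3  ⇒  p = 1/3.

p = 1/3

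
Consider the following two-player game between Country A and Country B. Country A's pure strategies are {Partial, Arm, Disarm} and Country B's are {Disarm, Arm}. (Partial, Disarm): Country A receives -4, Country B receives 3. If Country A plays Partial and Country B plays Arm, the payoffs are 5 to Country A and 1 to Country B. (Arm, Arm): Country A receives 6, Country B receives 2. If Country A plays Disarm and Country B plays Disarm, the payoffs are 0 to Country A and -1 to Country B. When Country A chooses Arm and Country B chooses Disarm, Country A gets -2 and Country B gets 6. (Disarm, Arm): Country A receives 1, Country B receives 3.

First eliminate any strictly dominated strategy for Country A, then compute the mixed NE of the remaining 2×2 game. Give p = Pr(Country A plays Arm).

p = 1/2

Country A's strategy Partial is strictly dominated by Arm: -2 > -4 and 6 > 5. Eliminate Partial.
In a mixed equilibrium Country B is indifferent between Disarm and Arm; this condition fixes p.
  Country B's expected payoff from Disarm: p·6 + (1−p)·(-1) = 7p - 1
  Country B's expected payoff from Arm: p·2 + (1−p)·3 = -p + 3
  7p - 1 = -p + 3  ⇒  8p = 4  ⇒  p = 1/2.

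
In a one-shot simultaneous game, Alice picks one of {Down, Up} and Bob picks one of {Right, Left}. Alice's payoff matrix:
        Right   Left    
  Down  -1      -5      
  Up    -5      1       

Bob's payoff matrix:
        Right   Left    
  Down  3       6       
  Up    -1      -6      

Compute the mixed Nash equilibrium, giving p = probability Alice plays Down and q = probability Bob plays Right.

In a mixed equilibrium Bob is indifferent between Right and Left; this condition fixes p.
  Bob's payoff to Right: p·3 + (1−p)·(-1) = 4p - 1
  Bob's payoff to Left: p·6 + (1−p)·(-6) = 12p - 6
  4p - 1 = 12p - 6  ⇒  -8p = -5  ⇒  p = 5/8.
In a mixed equilibrium Alice is indifferent between Down and Up; this condition fixes q.
  Alice's payoff to Down: q·(-1) + (1−q)·(-5) = 4q - 5
  Alice's payoff to Up: q·(-5) + (1−q)·1 = -6q + 1
  4q - 5 = -6q + 1  ⇒  10q = 6  ⇒  q = 3/5.

p = 5/8, q = 3/5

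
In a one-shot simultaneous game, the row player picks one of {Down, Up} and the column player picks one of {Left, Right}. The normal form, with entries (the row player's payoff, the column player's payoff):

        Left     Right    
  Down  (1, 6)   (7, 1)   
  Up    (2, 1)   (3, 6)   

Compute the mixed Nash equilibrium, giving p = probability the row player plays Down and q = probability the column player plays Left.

p = 1/2, q = 4/5

In a mixed equilibrium the column player is indifferent between Left and Right; this condition fixes p.
  the column player's payoff from Left: p·6 + (1−p)·1 = 5p + 1
  the column player's payoff from Right: p·1 + (1−p)·6 = -5p + 6
  5p + 1 = -5p + 6  ⇒  10p = 5  ⇒  p = 1/2.
The column player's mix must leave the row player indifferent between Down and Up.
  the row player's payoff from Down: q·1 + (1−q)·7 = -6q + 7
  the row player's payoff from Up: q·2 + (1−q)·3 = -q + 3
  -6q + 7 = -q + 3  ⇒  -5q = -4  ⇒  q = 4/5.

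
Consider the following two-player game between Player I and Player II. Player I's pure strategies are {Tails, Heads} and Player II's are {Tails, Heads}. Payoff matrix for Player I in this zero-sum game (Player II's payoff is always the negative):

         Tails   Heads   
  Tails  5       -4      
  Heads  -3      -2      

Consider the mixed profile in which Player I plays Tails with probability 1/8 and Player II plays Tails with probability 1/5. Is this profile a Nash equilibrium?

No

Given Player I's mix p = 1/8, Player II's payoff from Tails is 2 but from Heads is 9/4. Player II strictly prefers Heads, so Player II would not mix.
So the proposed profile is not a Nash equilibrium.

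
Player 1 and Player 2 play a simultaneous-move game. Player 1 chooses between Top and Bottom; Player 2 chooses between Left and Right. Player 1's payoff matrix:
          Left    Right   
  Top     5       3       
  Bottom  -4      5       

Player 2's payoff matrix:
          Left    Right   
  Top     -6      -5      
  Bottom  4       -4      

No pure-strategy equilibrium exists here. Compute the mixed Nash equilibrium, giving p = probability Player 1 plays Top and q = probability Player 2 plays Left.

For Player 2 to be willing to mix, Player 2 must be indifferent between Left and Right, which pins down Player 1's mix.
  Player 2's payoff from Left: p·(-6) + (1−p)·4 = -10p + 4
  Player 2's payoff from Right: p·(-5) + (1−p)·(-4) = -p - 4
  -10p + 4 = -p - 4  ⇒  -9p = -8  ⇒  p = 8/9.
Set Player 1's expected payoff from Top equal to that from Bottom:
  Player 1's payoff from Top: q·5 + (1−q)·3 = 2q + 3
  Player 1's payoff from Bottom: q·(-4) + (1−q)·5 = -9q + 5
  2q + 3 = -9q + 5  ⇒  11q = 2  ⇒  q = 2/11.

p = 8/9, q = 2/11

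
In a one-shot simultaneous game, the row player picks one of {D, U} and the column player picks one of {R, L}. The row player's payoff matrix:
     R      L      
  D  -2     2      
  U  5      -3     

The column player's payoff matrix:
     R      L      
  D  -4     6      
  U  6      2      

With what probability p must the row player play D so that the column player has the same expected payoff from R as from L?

Set the column player's expected payoff from R equal to that from L:
  the column player's payoff to R: p·(-4) + (1−p)·6 = -10p + 6
  the column player's payoff to L: p·6 + (1−p)·2 = 4p + 2
  -10p + 6 = 4p + 2  ⇒  -14p = -4  ⇒  p = 2/7.

p = 2/7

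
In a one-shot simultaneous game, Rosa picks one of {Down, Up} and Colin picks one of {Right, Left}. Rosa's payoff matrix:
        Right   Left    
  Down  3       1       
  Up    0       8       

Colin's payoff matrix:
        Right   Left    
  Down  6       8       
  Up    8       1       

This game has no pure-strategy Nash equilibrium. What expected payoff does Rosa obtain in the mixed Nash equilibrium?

Set Rosa's expected payoff from Down equal to that from Up:
  Rosa's payoff from Down: q·3 + (1−q)·1 = 2q + 1
  Rosa's payoff from Up: q·0 + (1−q)·8 = -8q + 8
  2q + 1 = -8q + 8  ⇒  10q = 7  ⇒  q = 7/10.
At equilibrium Rosa is indifferent across rows, so Rosa's payoff equals the payoff from Down: (7/10)·3 + (3/10)·1 = 12/5.

12/5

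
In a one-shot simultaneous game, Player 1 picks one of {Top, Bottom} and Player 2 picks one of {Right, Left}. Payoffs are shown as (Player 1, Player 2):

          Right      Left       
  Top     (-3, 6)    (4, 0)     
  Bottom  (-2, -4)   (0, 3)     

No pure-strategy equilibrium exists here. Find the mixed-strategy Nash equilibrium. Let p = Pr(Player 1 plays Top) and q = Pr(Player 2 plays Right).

In a mixed equilibrium Player 2 is indifferent between Right and Left; this condition fixes p.
  Player 2's payoff from Right: p·6 + (1−p)·(-4) = 10p - 4
  Player 2's payoff from Left: p·0 + (1−p)·3 = -3p + 3
  10p - 4 = -3p + 3  ⇒  13p = 7  ⇒  p = 7/13.
For Player 1 to be willing to mix, Player 1 must be indifferent between Top and Bottom, which pins down Player 2's mix.
  Player 1's payoff from Top: q·(-3) + (1−q)·4 = -7q + 4
  Player 1's payoff from Bottom: q·(-2) + (1−q)·0 = -2q
  -7q + 4 = -2q  ⇒  -5q = -4  ⇒  q = 4/5.

p = 7/13, q = 4/5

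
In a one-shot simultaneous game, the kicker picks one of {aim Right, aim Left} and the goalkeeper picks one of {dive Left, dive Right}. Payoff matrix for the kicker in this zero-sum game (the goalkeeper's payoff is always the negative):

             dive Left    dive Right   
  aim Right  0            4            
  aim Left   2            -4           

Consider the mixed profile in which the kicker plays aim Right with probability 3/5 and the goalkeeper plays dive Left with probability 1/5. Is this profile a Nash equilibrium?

Given the goalkeeper's mix q = 1/5, the kicker's payoff from aim Right is 16/5 but from aim Left is -14/5. The kicker strictly prefers aim Right, so the kicker would not mix.
So the proposed profile is not a Nash equilibrium.

No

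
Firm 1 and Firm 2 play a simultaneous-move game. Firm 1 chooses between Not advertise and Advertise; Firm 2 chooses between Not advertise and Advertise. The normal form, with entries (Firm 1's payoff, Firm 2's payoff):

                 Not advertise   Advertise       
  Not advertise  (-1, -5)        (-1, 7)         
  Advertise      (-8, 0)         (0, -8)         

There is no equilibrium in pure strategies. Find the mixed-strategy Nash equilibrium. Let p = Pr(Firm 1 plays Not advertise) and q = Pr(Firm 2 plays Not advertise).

p = 2/5, q = 1/8

Set Firm 2's expected payoff from Not advertise equal to that from Advertise:
  Firm 2's expected payoff from Not advertise: p·(-5) + (1−p)·0 = -5p
  Firm 2's expected payoff from Advertise: p·7 + (1−p)·(-8) = 15p - 8
  -5p = 15p - 8  ⇒  -20p = -8  ⇒  p = 2/5.
Firm 1's indifference between Not advertise and Advertise determines Firm 2's mixing probability q:
  Firm 1's payoff to Not advertise: q·(-1) + (1−q)·(-1) = -1
  Firm 1's payoff to Advertise: q·(-8) + (1−q)·0 = -8q
  -1 = -8q  ⇒  8q = 1  ⇒  q = 1/8.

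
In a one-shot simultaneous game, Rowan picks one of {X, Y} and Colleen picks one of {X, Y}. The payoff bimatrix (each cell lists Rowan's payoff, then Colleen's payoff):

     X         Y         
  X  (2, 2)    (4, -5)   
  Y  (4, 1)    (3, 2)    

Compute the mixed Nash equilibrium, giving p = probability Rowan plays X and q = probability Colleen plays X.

Rowan's mix must leave Colleen indifferent between X and Y.
  Colleen's expected payoff from X: p·2 + (1−p)·1 = p + 1
  Colleen's expected payoff from Y: p·(-5) + (1−p)·2 = -7p + 2
  p + 1 = -7p + 2  ⇒  8p = 1  ⇒  p = 1/8.
For Rowan to be willing to mix, Rowan must be indifferent between X and Y, which pins down Colleen's mix.
  Rowan's payoff from X: q·2 + (1−q)·4 = -2q + 4
  Rowan's payoff from Y: q·4 + (1−q)·3 = q + 3
  -2q + 4 = q + 3  ⇒  -3q = -1  ⇒  q = 1/3.

p = 1/8, q = 1/3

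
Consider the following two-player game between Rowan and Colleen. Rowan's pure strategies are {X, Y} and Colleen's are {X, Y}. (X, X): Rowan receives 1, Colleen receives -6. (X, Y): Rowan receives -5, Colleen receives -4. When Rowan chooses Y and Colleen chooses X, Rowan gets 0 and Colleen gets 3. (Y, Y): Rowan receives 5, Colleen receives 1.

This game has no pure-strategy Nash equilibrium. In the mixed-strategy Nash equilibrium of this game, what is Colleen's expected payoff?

-3/2

Set Colleen's expected payoff from X equal to that from Y:
  Colleen's expected payoff from X: p·(-6) + (1−p)·3 = -9p + 3
  Colleen's expected payoff from Y: p·(-4) + (1−p)·1 = -5p + 1
  -9p + 3 = -5p + 1  ⇒  -4p = -2  ⇒  p = 1/2.
At equilibrium Colleen is indifferent across columns, so Colleen's payoff equals the payoff from X: (1/2)·(-6) + (1/2)·3 = -3/2.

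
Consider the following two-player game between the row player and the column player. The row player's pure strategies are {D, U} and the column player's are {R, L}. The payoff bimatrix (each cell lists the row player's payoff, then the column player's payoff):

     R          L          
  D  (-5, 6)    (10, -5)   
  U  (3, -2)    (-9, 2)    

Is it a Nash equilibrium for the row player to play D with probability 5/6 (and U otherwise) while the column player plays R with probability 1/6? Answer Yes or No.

Given the row player's mix p = 5/6, the column player's payoff from R is 14/3 but from L is -23/6. The column player strictly prefers R, so the column player would not mix.
So the proposed profile is not a Nash equilibrium.

No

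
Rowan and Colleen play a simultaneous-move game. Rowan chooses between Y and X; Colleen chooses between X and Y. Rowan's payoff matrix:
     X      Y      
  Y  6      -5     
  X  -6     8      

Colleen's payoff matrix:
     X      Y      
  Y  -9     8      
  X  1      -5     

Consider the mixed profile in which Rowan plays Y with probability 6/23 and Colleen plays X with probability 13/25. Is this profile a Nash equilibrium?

Check Colleen's indifference given Rowan's mix p = 6/23:
  payoff from X = -37/23; payoff from Y = -37/23 — equal.
Check Rowan's indifference given Colleen's mix q = 13/25:
  payoff from Y = 18/25; payoff from X = 18/25 — equal.
Both players are indifferent, so neither can profitably deviate.

Yes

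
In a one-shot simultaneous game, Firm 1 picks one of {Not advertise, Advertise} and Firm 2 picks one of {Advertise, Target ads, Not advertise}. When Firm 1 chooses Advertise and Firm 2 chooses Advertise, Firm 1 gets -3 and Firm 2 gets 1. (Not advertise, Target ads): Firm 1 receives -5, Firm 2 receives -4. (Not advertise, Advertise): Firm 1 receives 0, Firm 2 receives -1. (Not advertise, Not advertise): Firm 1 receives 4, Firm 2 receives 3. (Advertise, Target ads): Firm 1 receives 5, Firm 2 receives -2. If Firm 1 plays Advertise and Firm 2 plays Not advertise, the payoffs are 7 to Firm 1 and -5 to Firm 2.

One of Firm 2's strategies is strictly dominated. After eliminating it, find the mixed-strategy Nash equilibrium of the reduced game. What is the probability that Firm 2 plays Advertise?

Firm 2's strategy Target ads is strictly dominated by Advertise: -1 > -4 and 1 > -2. Eliminate Target ads.
In a mixed equilibrium Firm 1 is indifferent between Not advertise and Advertise; this condition fixes q.
  Firm 1's payoff from Not advertise: q·0 + (1−q)·4 = -4q + 4
  Firm 1's payoff from Advertise: q·(-3) + (1−q)·7 = -10q + 7
  -4q + 4 = -10q + 7  ⇒  6q = 3  ⇒  q = 1/2.

q = 1/2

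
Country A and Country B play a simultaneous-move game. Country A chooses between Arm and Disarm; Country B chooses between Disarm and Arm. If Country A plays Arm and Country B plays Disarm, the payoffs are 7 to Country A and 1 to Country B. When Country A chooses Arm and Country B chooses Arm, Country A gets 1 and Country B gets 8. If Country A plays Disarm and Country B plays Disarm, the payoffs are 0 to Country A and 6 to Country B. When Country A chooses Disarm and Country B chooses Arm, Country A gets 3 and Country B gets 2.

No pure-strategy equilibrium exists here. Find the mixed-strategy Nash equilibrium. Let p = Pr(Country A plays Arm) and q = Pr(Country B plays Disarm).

p = 4/11, q = 2/9

Country A's mix must leave Country B indifferent between Disarm and Arm.
  Country B's payoff to Disarm: p·1 + (1−p)·6 = -5p + 6
  Country B's payoff to Arm: p·8 + (1−p)·2 = 6p + 2
  -5p + 6 = 6p + 2  ⇒  -11p = -4  ⇒  p = 4/11.
For Country A to be willing to mix, Country A must be indifferent between Arm and Disarm, which pins down Country B's mix.
  Country A's payoff from Arm: q·7 + (1−q)·1 = 6q + 1
  Country A's payoff from Disarm: q·0 + (1−q)·3 = -3q + 3
  6q + 1 = -3q + 3  ⇒  9q = 2  ⇒  q = 2/9.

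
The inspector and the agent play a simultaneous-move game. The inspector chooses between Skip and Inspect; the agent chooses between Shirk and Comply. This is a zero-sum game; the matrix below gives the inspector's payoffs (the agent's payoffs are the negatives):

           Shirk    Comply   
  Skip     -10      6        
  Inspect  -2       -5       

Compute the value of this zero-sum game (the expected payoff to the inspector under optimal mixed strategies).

The inspector's indifference between Skip and Inspect determines the agent's mixing probability q:
  the inspector's expected payoff from Skip: q·(-10) + (1−q)·6 = -16q + 6
  the inspector's expected payoff from Inspect: q·(-2) + (1−q)·(-5) = 3q - 5
  -16q + 6 = 3q - 5  ⇒  -19q = -11  ⇒  q = 11/19.
The value is the inspector's expected payoff against this mix (using Skip): (11/19)·(-10) + (8/19)·6 = -62/19.

v = -62/19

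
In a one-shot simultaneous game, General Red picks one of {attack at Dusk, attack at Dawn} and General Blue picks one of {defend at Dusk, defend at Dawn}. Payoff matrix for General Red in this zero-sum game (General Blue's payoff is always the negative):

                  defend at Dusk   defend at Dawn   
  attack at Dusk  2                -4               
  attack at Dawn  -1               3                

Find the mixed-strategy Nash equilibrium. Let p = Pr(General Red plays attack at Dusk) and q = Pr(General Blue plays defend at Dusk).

p = 2/5, q = 7/10

General Blue's indifference between defend at Dusk and defend at Dawn determines General Red's mixing probability p:
  General Blue's expected payoff from defend at Dusk: p·(-2) + (1−p)·1 = -3p + 1
  General Blue's expected payoff from defend at Dawn: p·4 + (1−p)·(-3) = 7p - 3
  -3p + 1 = 7p - 3  ⇒  -10p = -4  ⇒  p = 2/5.
General Red's indifference between attack at Dusk and attack at Dawn determines General Blue's mixing probability q:
  General Red's expected payoff from attack at Dusk: q·2 + (1−q)·(-4) = 6q - 4
  General Red's expected payoff from attack at Dawn: q·(-1) + (1−q)·3 = -4q + 3
  6q - 4 = -4q + 3  ⇒  10q = 7  ⇒  q = 7/10.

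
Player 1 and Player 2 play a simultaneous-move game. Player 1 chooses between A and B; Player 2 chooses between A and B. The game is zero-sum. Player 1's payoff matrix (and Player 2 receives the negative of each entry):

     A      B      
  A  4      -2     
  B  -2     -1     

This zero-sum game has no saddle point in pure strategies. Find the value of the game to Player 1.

v = -8/7

Player 2's mix must leave Player 1 indifferent between A and B.
  Player 1's payoff from A: q·4 + (1−q)·(-2) = 6q - 2
  Player 1's payoff from B: q·(-2) + (1−q)·(-1) = -q - 1
  6q - 2 = -q - 1  ⇒  7q = 1  ⇒  q = 1/7.
The value is Player 1's expected payoff against this mix (using A): (1/7)·4 + (6/7)·(-2) = -8/7.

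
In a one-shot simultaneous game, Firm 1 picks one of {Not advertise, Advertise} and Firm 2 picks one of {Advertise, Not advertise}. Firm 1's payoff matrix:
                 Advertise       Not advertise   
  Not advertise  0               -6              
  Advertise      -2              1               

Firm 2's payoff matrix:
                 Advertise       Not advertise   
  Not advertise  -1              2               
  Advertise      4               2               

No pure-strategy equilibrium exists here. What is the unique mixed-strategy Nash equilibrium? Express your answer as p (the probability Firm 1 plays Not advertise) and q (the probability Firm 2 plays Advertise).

Set Firm 2's expected payoff from Advertise equal to that from Not advertise:
  Firm 2's payoff from Advertise: p·(-1) + (1−p)·4 = -5p + 4
  Firm 2's payoff from Not advertise: p·2 + (1−p)·2 = 2
  -5p + 4 = 2  ⇒  -5p = -2  ⇒  p = 2/5.
For Firm 1 to be willing to mix, Firm 1 must be indifferent between Not advertise and Advertise, which pins down Firm 2's mix.
  Firm 1's payoff to Not advertise: q·0 + (1−q)·(-6) = 6q - 6
  Firm 1's payoff to Advertise: q·(-2) + (1−q)·1 = -3q + 1
  6q - 6 = -3q + 1  ⇒  9q = 7  ⇒  q = 7/9.

p = 2/5, q = 7/9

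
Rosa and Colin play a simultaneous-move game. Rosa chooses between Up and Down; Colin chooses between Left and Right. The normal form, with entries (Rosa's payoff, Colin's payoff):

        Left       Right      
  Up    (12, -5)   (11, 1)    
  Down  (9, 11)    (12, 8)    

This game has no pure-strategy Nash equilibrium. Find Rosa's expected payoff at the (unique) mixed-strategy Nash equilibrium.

Colin's mix must leave Rosa indifferent between Up and Down.
  Rosa's expected payoff from Up: q·12 + (1−q)·11 = q + 11
  Rosa's expected payoff from Down: q·9 + (1−q)·12 = -3q + 12
  q + 11 = -3q + 12  ⇒  4q = 1  ⇒  q = 1/4.
At equilibrium Rosa is indifferent across rows, so Rosa's payoff equals the payoff from Up: (1/4)·12 + (3/4)·11 = 45/4.

45/4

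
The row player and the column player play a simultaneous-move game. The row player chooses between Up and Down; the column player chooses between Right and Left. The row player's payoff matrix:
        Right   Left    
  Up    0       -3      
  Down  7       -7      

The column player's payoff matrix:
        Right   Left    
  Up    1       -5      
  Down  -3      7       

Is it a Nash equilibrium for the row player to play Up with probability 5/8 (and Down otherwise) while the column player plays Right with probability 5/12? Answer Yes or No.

No

Given the column player's mix q = 5/12, the row player's payoff from Up is -7/4 but from Down is -7/6. The row player strictly prefers Down, so the row player would not mix.
So the proposed profile is not a Nash equilibrium.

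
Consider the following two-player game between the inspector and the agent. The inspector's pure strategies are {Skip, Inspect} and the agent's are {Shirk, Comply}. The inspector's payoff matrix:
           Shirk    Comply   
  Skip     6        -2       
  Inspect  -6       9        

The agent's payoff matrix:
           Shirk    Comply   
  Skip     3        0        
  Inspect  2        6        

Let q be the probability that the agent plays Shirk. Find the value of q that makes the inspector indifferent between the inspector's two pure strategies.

The inspector's indifference between Skip and Inspect determines the agent's mixing probability q:
  the inspector's expected payoff from Skip: q·6 + (1−q)·(-2) = 8q - 2
  the inspector's expected payoff from Inspect: q·(-6) + (1−q)·9 = -15q + 9
  8q - 2 = -15q + 9  ⇒  23q = 11  ⇒  q = 11/23.

q = 11/23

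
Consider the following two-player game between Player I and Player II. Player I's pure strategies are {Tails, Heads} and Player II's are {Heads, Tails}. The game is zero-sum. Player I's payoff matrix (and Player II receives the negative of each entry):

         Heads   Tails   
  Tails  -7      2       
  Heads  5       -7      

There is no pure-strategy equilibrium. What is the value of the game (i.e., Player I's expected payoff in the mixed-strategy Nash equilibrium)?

Player I's indifference between Tails and Heads determines Player II's mixing probability q:
  Player I's expected payoff from Tails: q·(-7) + (1−q)·2 = -9q + 2
  Player I's expected payoff from Heads: q·5 + (1−q)·(-7) = 12q - 7
  -9q + 2 = 12q - 7  ⇒  -21q = -9  ⇒  q = 3/7.
The value is Player I's expected payoff against this mix (using Tails): (3/7)·(-7) + (4/7)·2 = -13/7.

v = -13/7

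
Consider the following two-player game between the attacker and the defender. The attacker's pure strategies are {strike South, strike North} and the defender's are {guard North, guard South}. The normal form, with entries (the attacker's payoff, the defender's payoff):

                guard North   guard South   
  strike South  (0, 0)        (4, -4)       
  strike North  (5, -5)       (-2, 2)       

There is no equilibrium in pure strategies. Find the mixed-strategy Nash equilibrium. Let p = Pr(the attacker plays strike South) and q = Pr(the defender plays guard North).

Set the defender's expected payoff from guard North equal to that from guard South:
  the defender's expected payoff from guard North: p·0 + (1−p)·(-5) = 5p - 5
  the defender's expected payoff from guard South: p·(-4) + (1−p)·2 = -6p + 2
  5p - 5 = -6p + 2  ⇒  11p = 7  ⇒  p = 7/11.
For the attacker to be willing to mix, the attacker must be indifferent between strike South and strike North, which pins down the defender's mix.
  the attacker's payoff from strike South: q·0 + (1−q)·4 = -4q + 4
  the attacker's payoff from strike North: q·5 + (1−q)·(-2) = 7q - 2
  -4q + 4 = 7q - 2  ⇒  -11q = -6  ⇒  q = 6/11.

p = 7/11, q = 6/11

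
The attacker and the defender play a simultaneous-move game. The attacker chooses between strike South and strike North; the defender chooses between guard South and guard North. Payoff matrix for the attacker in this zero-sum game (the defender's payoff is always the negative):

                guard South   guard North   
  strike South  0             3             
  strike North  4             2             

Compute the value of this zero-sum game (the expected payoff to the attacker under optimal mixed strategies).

v = 12/5

Set the attacker's expected payoff from strike South equal to that from strike North:
  the attacker's payoff from strike South: q·0 + (1−q)·3 = -3q + 3
  the attacker's payoff from strike North: q·4 + (1−q)·2 = 2q + 2
  -3q + 3 = 2q + 2  ⇒  -5q = -1  ⇒  q = 1/5.
The value is the attacker's expected payoff against this mix (using strike South): (1/5)·0 + (4/5)·3 = 12/5.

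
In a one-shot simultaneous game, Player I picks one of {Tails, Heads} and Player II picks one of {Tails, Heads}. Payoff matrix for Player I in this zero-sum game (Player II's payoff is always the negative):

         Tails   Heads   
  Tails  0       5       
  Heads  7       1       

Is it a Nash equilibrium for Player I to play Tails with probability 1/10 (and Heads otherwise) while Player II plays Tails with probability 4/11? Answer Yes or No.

No

Given Player I's mix p = 1/10, Player II's payoff from Tails is -63/10 but from Heads is -7/5. Player II strictly prefers Heads, so Player II would not mix.
So the proposed profile is not a Nash equilibrium.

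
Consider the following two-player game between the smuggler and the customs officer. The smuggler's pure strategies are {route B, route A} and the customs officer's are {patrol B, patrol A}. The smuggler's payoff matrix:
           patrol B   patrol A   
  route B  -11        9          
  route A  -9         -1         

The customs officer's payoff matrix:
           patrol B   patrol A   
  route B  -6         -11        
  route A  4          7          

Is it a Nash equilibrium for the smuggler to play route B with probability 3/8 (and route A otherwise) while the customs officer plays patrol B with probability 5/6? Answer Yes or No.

Yes

Check the customs officer's indifference given the smuggler's mix p = 3/8:
  payoff from patrol B = 1/4; payoff from patrol A = 1/4 — equal.
Check the smuggler's indifference given the customs officer's mix q = 5/6:
  payoff from route B = -23/3; payoff from route A = -23/3 — equal.
Both players are indifferent, so neither can profitably deviate.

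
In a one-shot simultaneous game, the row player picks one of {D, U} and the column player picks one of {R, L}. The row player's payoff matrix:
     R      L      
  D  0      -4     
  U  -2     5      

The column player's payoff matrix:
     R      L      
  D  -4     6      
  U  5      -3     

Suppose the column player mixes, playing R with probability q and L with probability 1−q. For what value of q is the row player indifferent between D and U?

The row player's indifference between D and U determines the column player's mixing probability q:
  the row player's expected payoff from D: q·0 + (1−q)·(-4) = 4q - 4
  the row player's expected payoff from U: q·(-2) + (1−q)·5 = -7q + 5
  4q - 4 = -7q + 5  ⇒  11q = 9  ⇒  q = 9/11.

q = 9/11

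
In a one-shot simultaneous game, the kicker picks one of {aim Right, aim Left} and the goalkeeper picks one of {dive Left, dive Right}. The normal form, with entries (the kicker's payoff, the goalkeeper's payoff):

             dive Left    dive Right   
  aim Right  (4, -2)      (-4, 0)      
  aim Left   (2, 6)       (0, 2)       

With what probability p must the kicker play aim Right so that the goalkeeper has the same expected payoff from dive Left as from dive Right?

p = 2/3

In a mixed equilibrium the goalkeeper is indifferent between dive Left and dive Right; this condition fixes p.
  the goalkeeper's payoff from dive Left: p·(-2) + (1−p)·6 = -8p + 6
  the goalkeeper's payoff from dive Right: p·0 + (1−p)·2 = -2p + 2
  -8p + 6 = -2p + 2  ⇒  -6p = -4  ⇒  p = 2/3.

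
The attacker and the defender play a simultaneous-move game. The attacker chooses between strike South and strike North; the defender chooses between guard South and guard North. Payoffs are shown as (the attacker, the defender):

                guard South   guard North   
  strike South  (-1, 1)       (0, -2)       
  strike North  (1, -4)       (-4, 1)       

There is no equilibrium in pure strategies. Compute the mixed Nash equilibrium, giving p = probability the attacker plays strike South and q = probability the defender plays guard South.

In a mixed equilibrium the defender is indifferent between guard South and guard North; this condition fixes p.
  the defender's payoff to guard South: p·1 + (1−p)·(-4) = 5p - 4
  the defender's payoff to guard North: p·(-2) + (1−p)·1 = -3p + 1
  5p - 4 = -3p + 1  ⇒  8p = 5  ⇒  p = 5/8.
The attacker's indifference between strike South and strike North determines the defender's mixing probability q:
  the attacker's payoff to strike South: q·(-1) + (1−q)·0 = -q
  the attacker's payoff to strike North: q·1 + (1−q)·(-4) = 5q - 4
  -q = 5q - 4  ⇒  -6q = -4  ⇒  q = 2/3.

p = 5/8, q = 2/3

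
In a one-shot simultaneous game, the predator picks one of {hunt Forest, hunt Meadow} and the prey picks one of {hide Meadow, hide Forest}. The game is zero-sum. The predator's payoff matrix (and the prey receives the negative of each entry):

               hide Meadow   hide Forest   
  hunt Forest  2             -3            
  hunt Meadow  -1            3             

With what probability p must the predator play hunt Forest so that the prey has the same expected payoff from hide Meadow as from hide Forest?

p = 4/9

The prey's indifference between hide Meadow and hide Forest determines the predator's mixing probability p:
  the prey's payoff from hide Meadow: p·(-2) + (1−p)·1 = -3p + 1
  the prey's payoff from hide Forest: p·3 + (1−p)·(-3) = 6p - 3
  -3p + 1 = 6p - 3  ⇒  -9p = -4  ⇒  p = 4/9.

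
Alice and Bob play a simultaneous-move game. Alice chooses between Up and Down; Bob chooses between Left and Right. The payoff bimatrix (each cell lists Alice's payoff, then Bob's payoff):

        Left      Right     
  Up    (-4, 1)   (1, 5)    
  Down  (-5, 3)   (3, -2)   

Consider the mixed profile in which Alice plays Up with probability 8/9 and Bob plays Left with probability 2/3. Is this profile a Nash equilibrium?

No

Given Alice's mix p = 8/9, Bob's payoff from Left is 11/9 but from Right is 38/9. Bob strictly prefers Right, so Bob would not mix.
So the proposed profile is not a Nash equilibrium.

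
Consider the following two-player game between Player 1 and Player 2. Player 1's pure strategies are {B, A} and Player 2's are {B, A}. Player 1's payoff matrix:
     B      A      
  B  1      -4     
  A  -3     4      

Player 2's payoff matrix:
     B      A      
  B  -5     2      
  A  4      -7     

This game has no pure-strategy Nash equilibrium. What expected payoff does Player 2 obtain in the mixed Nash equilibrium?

In a mixed equilibrium Player 2 is indifferent between B and A; this condition fixes p.
  Player 2's payoff to B: p·(-5) + (1−p)·4 = -9p + 4
  Player 2's payoff to A: p·2 + (1−p)·(-7) = 9p - 7
  -9p + 4 = 9p - 7  ⇒  -18p = -11  ⇒  p = 11/18.
At equilibrium Player 2 is indifferent across columns, so Player 2's payoff equals the payoff from B: (11/18)·(-5) + (7/18)·4 = -3/2.

-3/2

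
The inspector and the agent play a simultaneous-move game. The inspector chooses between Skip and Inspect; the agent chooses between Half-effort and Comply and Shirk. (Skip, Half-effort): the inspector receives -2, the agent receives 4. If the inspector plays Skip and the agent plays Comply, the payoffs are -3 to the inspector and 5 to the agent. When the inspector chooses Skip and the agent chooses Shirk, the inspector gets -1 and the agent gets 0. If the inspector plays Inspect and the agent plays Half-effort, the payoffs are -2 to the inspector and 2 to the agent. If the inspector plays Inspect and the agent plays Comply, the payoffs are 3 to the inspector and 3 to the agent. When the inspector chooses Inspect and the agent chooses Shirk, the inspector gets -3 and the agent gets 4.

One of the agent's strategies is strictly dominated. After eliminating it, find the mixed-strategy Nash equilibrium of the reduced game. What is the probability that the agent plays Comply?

The agent's strategy Half-effort is strictly dominated by Comply: 5 > 4 and 3 > 2. Eliminate Half-effort.
The agent's mix must leave the inspector indifferent between Skip and Inspect.
  the inspector's payoff to Skip: q·(-3) + (1−q)·(-1) = -2q - 1
  the inspector's payoff to Inspect: q·3 + (1−q)·(-3) = 6q - 3
  -2q - 1 = 6q - 3  ⇒  -8q = -2  ⇒  q = 1/4.

q = 1/4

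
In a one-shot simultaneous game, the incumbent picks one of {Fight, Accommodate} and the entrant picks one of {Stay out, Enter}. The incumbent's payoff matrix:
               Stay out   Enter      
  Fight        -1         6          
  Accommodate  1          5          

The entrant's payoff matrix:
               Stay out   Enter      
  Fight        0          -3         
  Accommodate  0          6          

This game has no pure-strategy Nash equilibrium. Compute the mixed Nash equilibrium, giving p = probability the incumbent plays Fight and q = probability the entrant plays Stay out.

p = 2/3, q = 1/3

For the entrant to be willing to mix, the entrant must be indifferent between Stay out and Enter, which pins down the incumbent's mix.
  the entrant's payoff to Stay out: p·0 + (1−p)·0 = 0
  the entrant's payoff to Enter: p·(-3) + (1−p)·6 = -9p + 6
  0 = -9p + 6  ⇒  9p = 6  ⇒  p = 2/3.
Set the incumbent's expected payoff from Fight equal to that from Accommodate:
  the incumbent's payoff from Fight: q·(-1) + (1−q)·6 = -7q + 6
  the incumbent's payoff from Accommodate: q·1 + (1−q)·5 = -4q + 5
  -7q + 6 = -4q + 5  ⇒  -3q = -1  ⇒  q = 1/3.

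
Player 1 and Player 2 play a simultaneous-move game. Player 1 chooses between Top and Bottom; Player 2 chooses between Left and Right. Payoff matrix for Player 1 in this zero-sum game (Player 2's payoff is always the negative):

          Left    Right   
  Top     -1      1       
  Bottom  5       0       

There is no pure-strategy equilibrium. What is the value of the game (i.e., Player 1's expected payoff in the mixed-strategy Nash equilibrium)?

For Player 1 to be willing to mix, Player 1 must be indifferent between Top and Bottom, which pins down Player 2's mix.
  Player 1's payoff from Top: q·(-1) + (1−q)·1 = -2q + 1
  Player 1's payoff from Bottom: q·5 + (1−q)·0 = 5q
  -2q + 1 = 5q  ⇒  -7q = -1  ⇒  q = 1/7.
The value is Player 1's expected payoff against this mix (using Top): (1/7)·(-1) + (6/7)·1 = 5/7.

v = 5/7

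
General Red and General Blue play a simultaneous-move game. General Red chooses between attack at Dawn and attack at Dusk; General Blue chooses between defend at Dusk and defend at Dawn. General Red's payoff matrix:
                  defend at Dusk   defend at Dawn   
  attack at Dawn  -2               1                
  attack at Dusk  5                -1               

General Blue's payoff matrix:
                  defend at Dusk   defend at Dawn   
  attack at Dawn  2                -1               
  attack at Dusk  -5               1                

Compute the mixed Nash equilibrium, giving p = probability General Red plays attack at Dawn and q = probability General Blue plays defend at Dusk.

p = 2/3, q = 2/9

Set General Blue's expected payoff from defend at Dusk equal to that from defend at Dawn:
  General Blue's expected payoff from defend at Dusk: p·2 + (1−p)·(-5) = 7p - 5
  General Blue's expected payoff from defend at Dawn: p·(-1) + (1−p)·1 = -2p + 1
  7p - 5 = -2p + 1  ⇒  9p = 6  ⇒  p = 2/3.
Set General Red's expected payoff from attack at Dawn equal to that from attack at Dusk:
  General Red's payoff to attack at Dawn: q·(-2) + (1−q)·1 = -3q + 1
  General Red's payoff to attack at Dusk: q·5 + (1−q)·(-1) = 6q - 1
  -3q + 1 = 6q - 1  ⇒  -9q = -2  ⇒  q = 2/9.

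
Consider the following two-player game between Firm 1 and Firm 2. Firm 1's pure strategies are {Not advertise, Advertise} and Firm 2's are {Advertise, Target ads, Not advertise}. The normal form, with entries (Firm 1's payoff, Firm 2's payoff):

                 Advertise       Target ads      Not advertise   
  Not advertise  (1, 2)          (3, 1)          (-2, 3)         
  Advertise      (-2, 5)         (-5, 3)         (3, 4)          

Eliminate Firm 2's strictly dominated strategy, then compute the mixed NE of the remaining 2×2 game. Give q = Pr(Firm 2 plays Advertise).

q = 5/8

Firm 2's strategy Target ads is strictly dominated by Not advertise: 3 > 1 and 4 > 3. Eliminate Target ads.
Set Firm 1's expected payoff from Not advertise equal to that from Advertise:
  Firm 1's payoff from Not advertise: q·1 + (1−q)·(-2) = 3q - 2
  Firm 1's payoff from Advertise: q·(-2) + (1−q)·3 = -5q + 3
  3q - 2 = -5q + 3  ⇒  8q = 5  ⇒  q = 5/8.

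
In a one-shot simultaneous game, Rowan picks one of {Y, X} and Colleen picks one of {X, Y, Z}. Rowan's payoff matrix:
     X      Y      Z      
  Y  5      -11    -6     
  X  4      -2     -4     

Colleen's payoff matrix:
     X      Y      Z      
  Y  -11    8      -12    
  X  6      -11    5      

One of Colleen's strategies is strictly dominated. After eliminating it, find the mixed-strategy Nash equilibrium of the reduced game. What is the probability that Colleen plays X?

q = 9/10

Colleen's strategy Z is strictly dominated by X: -11 > -12 and 6 > 5. Eliminate Z.
For Rowan to be willing to mix, Rowan must be indifferent between Y and X, which pins down Colleen's mix.
  Rowan's expected payoff from Y: q·5 + (1−q)·(-11) = 16q - 11
  Rowan's expected payoff from X: q·4 + (1−q)·(-2) = 6q - 2
  16q - 11 = 6q - 2  ⇒  10q = 9  ⇒  q = 9/10.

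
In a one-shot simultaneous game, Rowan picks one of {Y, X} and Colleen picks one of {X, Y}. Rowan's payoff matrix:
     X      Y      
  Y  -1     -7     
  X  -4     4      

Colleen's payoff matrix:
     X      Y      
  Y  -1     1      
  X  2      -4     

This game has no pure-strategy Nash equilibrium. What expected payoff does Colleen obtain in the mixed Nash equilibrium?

-1/4

For Colleen to be willing to mix, Colleen must be indifferent between X and Y, which pins down Rowan's mix.
  Colleen's payoff from X: p·(-1) + (1−p)·2 = -3p + 2
  Colleen's payoff from Y: p·1 + (1−p)·(-4) = 5p - 4
  -3p + 2 = 5p - 4  ⇒  -8p = -6  ⇒  p = 3/4.
At equilibrium Colleen is indifferent across columns, so Colleen's payoff equals the payoff from X: (3/4)·(-1) + (1/4)·2 = -1/4.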